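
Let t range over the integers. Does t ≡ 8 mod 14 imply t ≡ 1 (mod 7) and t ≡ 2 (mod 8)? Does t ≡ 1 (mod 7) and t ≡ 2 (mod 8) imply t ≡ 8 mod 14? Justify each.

[⇐] If t ≡ 1 (mod 7) and t ≡ 2 (mod 8), then by the Chinese remainder theorem t ≡ 50 (mod 56). Since 50 ≡ 8 (mod 14) and 14 ∣ 56, we get t ≡ 8 (mod 14).

[⇒] This fails: t = 8 gives 8 ≡ 8 (mod 14) but 8 ≡ 0 (mod 8), so the conjunction on the right does not hold.

Only the converse holds.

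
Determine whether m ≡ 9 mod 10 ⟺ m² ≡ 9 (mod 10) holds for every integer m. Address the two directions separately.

(⇒) This fails: take m = 9. Then 9 ≡ 9 (mod 10), but 9² = 81 ≡ 1 (mod 10), not 9.

(⇐) This fails: take m = 3. Then 3² = 9 ≡ 9 (mod 10), yet 3 ≡ 3 (mod 10), not 9.

Neither direction holds.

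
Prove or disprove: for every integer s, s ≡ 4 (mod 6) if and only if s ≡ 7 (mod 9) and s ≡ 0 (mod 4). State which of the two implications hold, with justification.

(⇒) This fails: s = 34 gives 34 ≡ 4 (mod 6) but 34 ≡ 2 (mod 4), so the conjunction on the right does not hold.

(⇐) Conversely, if s ≡ 7 (mod 9) and s ≡ 0 (mod 4), then by the Chinese remainder theorem s ≡ 16 (mod 36). Since 16 ≡ 4 (mod 6) and 6 ∣ 36, we get s ≡ 4 (mod 6).

Only the converse holds.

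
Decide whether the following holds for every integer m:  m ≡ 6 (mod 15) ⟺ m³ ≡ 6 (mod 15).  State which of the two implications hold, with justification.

Forward direction. Suppose m ≡ 6 (mod 15). Write m = 15j + 6. Then (15j + 6)³ = 3375j³ + 4050j² + 1620j + 216 = 15(225j³ + 270j² + 108j + 14) + 6, so m³ ≡ 6 (mod 15).

Converse. Suppose m³ ≡ 6 (mod 15). The only residue r in {0, …, 14} with r³ ≡ 6 (mod 15) is r = 6, so m ≡ 6 (mod 15).

Both implications hold.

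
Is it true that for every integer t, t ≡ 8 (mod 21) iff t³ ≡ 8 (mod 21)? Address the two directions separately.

Only the forward implication holds.

(←) This fails: take t = 2. Then 2³ = 8 ≡ 8 (mod 21), yet 2 ≡ 2 (mod 21), not 8.

(→) Suppose t ≡ 8 (mod 21). Write t = 21j + 8. Then (21j + 8)³ = 9261j³ + 10584j² + 4032j + 512 = 21(441j³ + 504j² + 192j + 24) + 8, so t³ ≡ 8 (mod 21).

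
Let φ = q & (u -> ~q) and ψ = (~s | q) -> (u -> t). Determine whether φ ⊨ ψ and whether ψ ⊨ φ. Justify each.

Only the forward direction holds.

[⇒] Assume the antecedent. If t is true, (~s | q) -> (u -> t) reduces to true regardless of the other variables. If t is false, the antecedent forces (q = T, t = F, u = F, s = F) or (q = T, t = F, u = F, s = T), and (~s | q) -> (u -> t) holds there. Either way (~s | q) -> (u -> t) holds.

[⇐] This fails. Under q = F, t = F, u = F, s = F, the left side is false but the right side is true.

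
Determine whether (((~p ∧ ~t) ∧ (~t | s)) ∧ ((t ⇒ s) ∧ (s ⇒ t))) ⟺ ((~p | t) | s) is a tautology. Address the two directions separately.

[⇒] Assume the antecedent. If t is true, the antecedent cannot hold. If t is false, the antecedent forces (t = F, p = F, s = F), and (~p | t) | s holds there. Either way (~p | t) | s holds.

[⇐] This fails. Under t = T, p = F, s = F, the left side is false but the right side is true.

Only the forward direction holds.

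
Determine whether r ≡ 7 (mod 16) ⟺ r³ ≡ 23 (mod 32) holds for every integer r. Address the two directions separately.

The forward direction fails; the converse holds.

(⇐) The residues r modulo 32 with r³ ≡ 23 (mod 32) are exactly {7}, and each is ≡ 7 (mod 16).

(⇒) This fails: take r = 23. Then 23 ≡ 7 (mod 16), but 23³ = 12167 ≡ 7 (mod 32), not 23.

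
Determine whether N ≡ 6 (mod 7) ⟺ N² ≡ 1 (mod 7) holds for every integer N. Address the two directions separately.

Only the forward direction holds.

(⇐) This fails: take N = 1. Then 1² = 1 ≡ 1 (mod 7), yet 1 ≡ 1 (mod 7), not 6.

(⇒) Suppose N ≡ 6 (mod 7). Write N = 7j + 6. Then (7j + 6)² = 49j² + 84j + 36 = 7(7j² + 12j + 5) + 1, so N² ≡ 1 (mod 7).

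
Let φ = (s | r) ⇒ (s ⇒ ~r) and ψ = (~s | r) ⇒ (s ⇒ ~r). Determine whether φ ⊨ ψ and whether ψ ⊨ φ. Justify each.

[⇒] Assume the antecedent. If r is true, the antecedent forces (r = T, s = F), and (~s | r) ⇒ (s ⇒ ~r) holds there. If r is false, (~s | r) ⇒ (s ⇒ ~r) reduces to true regardless of the other variables. Either way (~s | r) ⇒ (s ⇒ ~r) holds.

[⇐] Assume the antecedent. If r is true, the antecedent forces (r = T, s = F), and (s | r) ⇒ (s ⇒ ~r) holds there. If r is false, (s | r) ⇒ (s ⇒ ~r) reduces to true regardless of the other variables. Either way (s | r) ⇒ (s ⇒ ~r) holds.

Both directions hold; the statement is true.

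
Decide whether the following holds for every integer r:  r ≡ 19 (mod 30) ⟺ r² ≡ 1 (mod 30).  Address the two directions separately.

Not equivalent: only (⇒) holds.

Converse. This fails: take r = 1. Then 1² = 1 ≡ 1 (mod 30), yet 1 ≡ 1 (mod 30), not 19.

Forward direction. Suppose r ≡ 19 (mod 30). Write r = 30j + 19. Then (30j + 19)² = 900j² + 1140j + 361 = 30(30j² + 38j + 12) + 1, so r² ≡ 1 (mod 30).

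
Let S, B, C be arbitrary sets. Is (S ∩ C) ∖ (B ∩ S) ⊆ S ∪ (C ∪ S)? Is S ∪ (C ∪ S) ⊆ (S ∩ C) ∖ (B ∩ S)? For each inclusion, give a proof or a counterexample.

(⟹) Let x ∈ (S ∩ C) ∖ (B ∩ S). Then x ∈ S ∩ C and x ∉ B, from which x ∈ S ∪ (C ∪ S).

(⟸) This inclusion fails. Take S = {1}, B = ∅, C = ∅; then 1 ∈ S ∪ (C ∪ S) but 1 ∉ (S ∩ C) ∖ (B ∩ S).

(⊆) holds; (⊇) fails.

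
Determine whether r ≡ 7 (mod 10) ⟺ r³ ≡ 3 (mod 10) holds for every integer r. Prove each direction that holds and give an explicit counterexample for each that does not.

Both implications hold.

(→) Suppose r ≡ 7 (mod 10). Write r = 10j + 7. Then (10j + 7)³ = 1000j³ + 2100j² + 1470j + 343 = 10(100j³ + 210j² + 147j + 34) + 3, so r³ ≡ 3 (mod 10).

(←) Conversely, suppose r³ ≡ 3 (mod 10). The only residue r in {0, …, 9} with r³ ≡ 3 (mod 10) is r = 7, so r ≡ 7 (mod 10).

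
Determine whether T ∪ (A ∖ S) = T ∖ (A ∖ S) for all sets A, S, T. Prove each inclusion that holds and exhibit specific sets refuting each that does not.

(⊆) fails; (⊇) holds.

Forward inclusion. This inclusion fails. Take A = {1}, S = ∅, T = ∅; then 1 ∈ T ∪ (A ∖ S) but 1 ∉ T ∖ (A ∖ S).

Reverse inclusion. Let x ∈ T ∖ (A ∖ S). Then either x ∈ T and x ∉ A, S; or x ∈ S ∩ T and x ∉ A; or x ∈ A ∩ S ∩ T. In each case x ∈ T ∪ (A ∖ S), so T ∖ (A ∖ S) ⊆ T ∪ (A ∖ S).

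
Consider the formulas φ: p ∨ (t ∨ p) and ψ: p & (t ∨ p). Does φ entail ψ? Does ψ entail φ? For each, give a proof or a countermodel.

[⇒] This fails. Under t = T, p = F, the left side is true but the right side is false.

[⇐] Assume the antecedent. If t is true, p ∨ (t ∨ p) reduces to true regardless of the other variables. If t is false, the antecedent forces (t = F, p = T), and p ∨ (t ∨ p) holds there. Either way p ∨ (t ∨ p) holds.

Only the converse holds.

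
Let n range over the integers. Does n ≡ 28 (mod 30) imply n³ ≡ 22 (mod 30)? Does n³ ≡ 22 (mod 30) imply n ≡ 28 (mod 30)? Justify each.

Both implications hold.

Converse. Suppose n³ ≡ 22 (mod 30). The only residue r in {0, …, 29} with r³ ≡ 22 (mod 30) is r = 28, so n ≡ 28 (mod 30).

Forward direction. Suppose n ≡ 28 (mod 30). Write n = 30j + 28. Then (30j + 28)³ = 27000j³ + 75600j² + 70560j + 21952 = 30(900j³ + 2520j² + 2352j + 731) + 22, so n³ ≡ 22 (mod 30).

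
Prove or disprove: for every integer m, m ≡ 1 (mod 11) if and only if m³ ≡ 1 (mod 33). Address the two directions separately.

(→) This fails: take m = 12. Then 12 ≡ 1 (mod 11), but 12³ = 1728 ≡ 12 (mod 33), not 1.

(←) Conversely, the residues r modulo 33 with r³ ≡ 1 (mod 33) are exactly {1}, and each is ≡ 1 (mod 11).

Not equivalent: only (⇐) holds.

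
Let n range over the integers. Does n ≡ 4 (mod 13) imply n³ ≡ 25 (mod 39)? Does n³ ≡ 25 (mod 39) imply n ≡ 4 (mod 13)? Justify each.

(⇒) This fails: take n = 17. Then 17 ≡ 4 (mod 13), but 17³ = 4913 ≡ 38 (mod 39), not 25.

(⇐) This fails: take n = 10. Then 10³ = 1000 ≡ 25 (mod 39), yet 10 ≡ 10 (mod 13), not 4.

Neither direction holds.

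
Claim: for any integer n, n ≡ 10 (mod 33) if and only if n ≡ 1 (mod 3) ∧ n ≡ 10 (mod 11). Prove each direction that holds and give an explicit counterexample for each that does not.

Equivalent; both directions hold.

(⇒) Suppose n ≡ 10 (mod 33); write n = 33j + 10. Since 3 ∣ 33, reducing mod 3 gives n ≡ 10 ≡ 1 (mod 3); since 11 ∣ 33, reducing mod 11 gives n ≡ 10 (mod 11).

(⇐) Conversely, if n ≡ 1 (mod 3) and n ≡ 10 (mod 11), then by the Chinese remainder theorem n ≡ 10 (mod 33). This is exactly n ≡ 10 (mod 33).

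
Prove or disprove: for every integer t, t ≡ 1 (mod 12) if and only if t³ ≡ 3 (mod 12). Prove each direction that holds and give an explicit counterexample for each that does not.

Neither direction holds.

Forward direction. This fails: take t = 1. Then 1 ≡ 1 (mod 12), but 1³ = 1 ≡ 1 (mod 12), not 3.

Converse. This fails: take t = 3. Then 3³ = 27 ≡ 3 (mod 12), yet 3 ≡ 3 (mod 12), not 1.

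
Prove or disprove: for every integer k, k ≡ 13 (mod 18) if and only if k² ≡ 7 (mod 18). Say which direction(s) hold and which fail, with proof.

The forward direction holds; the converse fails.

[⇒] Suppose k ≡ 13 (mod 18). Write k = 18j + 13. Then (18j + 13)² = 324j² + 468j + 169 = 18(18j² + 26j + 9) + 7, so k² ≡ 7 (mod 18).

[⇐] This fails: take k = 5. Then 5² = 25 ≡ 7 (mod 18), yet 5 ≡ 5 (mod 18), not 13.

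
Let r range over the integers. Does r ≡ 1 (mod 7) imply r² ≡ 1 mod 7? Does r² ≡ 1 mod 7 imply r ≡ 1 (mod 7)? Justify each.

(⟹) Suppose r ≡ 1 (mod 7). Write r = 7j + 1. Then (7j + 1)² = 49j² + 14j + 1 = 7(7j² + 2j) + 1, so r² ≡ 1 (mod 7).

(⟸) This fails: take r = 6. Then 6² = 36 ≡ 1 (mod 7), yet 6 ≡ 6 (mod 7), not 1.

Only the forward direction holds.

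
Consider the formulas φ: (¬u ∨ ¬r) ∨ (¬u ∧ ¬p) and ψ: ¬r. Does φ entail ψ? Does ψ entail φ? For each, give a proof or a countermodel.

Only the reverse direction holds.

Forward direction. This fails. Under p = F, r = T, u = F, the left side is true but the right side is false.

Converse. Assume the antecedent. If p is true, the antecedent forces (p = T, r = F, u = F) or (p = T, r = F, u = T), and (¬u ∨ ¬r) ∨ (¬u ∧ ¬p) holds there. If p is false, the antecedent forces (p = F, r = F, u = F) or (p = F, r = F, u = T), and (¬u ∨ ¬r) ∨ (¬u ∧ ¬p) holds there. Either way (¬u ∨ ¬r) ∨ (¬u ∧ ¬p) holds.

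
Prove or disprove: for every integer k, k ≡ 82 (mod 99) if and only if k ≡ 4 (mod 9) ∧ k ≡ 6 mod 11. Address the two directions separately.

(⇒) fails and (⇐) fails.

(→) This fails: k = 82 gives 82 ≡ 82 (mod 99) but 82 ≡ 1 (mod 9), so the conjunction on the right does not hold.

(←) This fails: k = 94 satisfies both congruences on the right (94 ≡ 4 mod 9 and 94 ≡ 6 mod 11) yet 94 ≡ 94 (mod 99), not 82.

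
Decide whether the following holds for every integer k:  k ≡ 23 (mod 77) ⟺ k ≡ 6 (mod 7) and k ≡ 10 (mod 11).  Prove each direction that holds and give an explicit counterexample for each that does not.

Both directions fail.

(→) This fails: k = 23 gives 23 ≡ 23 (mod 77) but 23 ≡ 2 (mod 7), so the conjunction on the right does not hold.

(←) This fails: k = 76 satisfies both congruences on the right (76 ≡ 6 mod 7 and 76 ≡ 10 mod 11) yet 76 ≡ 76 (mod 77), not 23.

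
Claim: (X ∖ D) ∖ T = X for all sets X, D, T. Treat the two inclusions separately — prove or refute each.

(⊆) Let x ∈ (X ∖ D) ∖ T. Then x ∈ X and x ∉ D, T, from which x ∈ X.

(⊇) This inclusion fails. Take X = {1}, D = {1}, T = ∅; then 1 ∈ X but 1 ∉ (X ∖ D) ∖ T.

The sets are not equal: only the forward inclusion holds.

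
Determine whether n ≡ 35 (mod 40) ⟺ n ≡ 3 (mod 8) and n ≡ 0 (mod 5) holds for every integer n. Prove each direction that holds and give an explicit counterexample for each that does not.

(⇒) Suppose n ≡ 35 (mod 40); write n = 40j + 35. Since 8 ∣ 40, reducing mod 8 gives n ≡ 35 ≡ 3 (mod 8); since 5 ∣ 40, reducing mod 5 gives n ≡ 35 ≡ 0 (mod 5).

(⇐) Conversely, if n ≡ 3 (mod 8) and n ≡ 0 (mod 5), then by the Chinese remainder theorem n ≡ 35 (mod 40). This is exactly n ≡ 35 (mod 40).

The biconditional holds.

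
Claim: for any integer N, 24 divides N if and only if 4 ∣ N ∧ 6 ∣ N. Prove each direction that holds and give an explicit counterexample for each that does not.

Forward direction. If 24 ∣ N, write N = 24q. Since 24 = 6·4, N = 4·(6q), so 4 ∣ N; and since 24 = 4·6, N = 6·(4q), so 6 ∣ N.

Converse. This fails: take N = 12. Both 4 ∣ 12 and 6 ∣ 12, yet 12 is not a multiple of 24 (since 12 = 0·24 + 12), so 24 ∤ 12.

Only the forward implication holds.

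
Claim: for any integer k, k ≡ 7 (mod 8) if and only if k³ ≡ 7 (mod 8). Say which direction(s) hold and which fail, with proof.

(⟹) Suppose k ≡ 7 (mod 8). Write k = 8j + 7. Then (8j + 7)³ = 512j³ + 1344j² + 1176j + 343 = 8(64j³ + 168j² + 147j + 42) + 7, so k³ ≡ 7 (mod 8).

(⟸) Conversely, suppose k³ ≡ 7 (mod 8). The only residue r in {0, …, 7} with r³ ≡ 7 (mod 8) is r = 7, so k ≡ 7 (mod 8).

The biconditional holds.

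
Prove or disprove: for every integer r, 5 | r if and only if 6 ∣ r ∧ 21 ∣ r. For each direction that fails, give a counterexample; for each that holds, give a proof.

Both directions fail.

Forward direction. This fails: take r = 5. Certainly 5 ∣ 5, but 6 ∤ 5.

Converse. This fails: take r = 42. Both 6 ∣ 42 and 21 ∣ 42, yet 42 is not a multiple of 5 (since 42 = 8·5 + 2), so 5 ∤ 42.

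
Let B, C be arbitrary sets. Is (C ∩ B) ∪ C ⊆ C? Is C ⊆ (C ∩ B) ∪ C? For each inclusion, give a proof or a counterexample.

Both inclusions hold; the sets are equal.

(⟸) Let x ∈ C. Then either x ∈ C and x ∉ B; or x ∈ B ∩ C. In each case x ∈ (C ∩ B) ∪ C, so C ⊆ (C ∩ B) ∪ C.

(⟹) Let x ∈ (C ∩ B) ∪ C. Then either x ∈ C and x ∉ B; or x ∈ B ∩ C. In each case x ∈ C, so (C ∩ B) ∪ C ⊆ C.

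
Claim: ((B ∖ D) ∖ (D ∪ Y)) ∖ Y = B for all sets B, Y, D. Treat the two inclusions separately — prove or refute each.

(⊆) holds; (⊇) fails.

(⊆) Let x ∈ ((B ∖ D) ∖ (D ∪ Y)) ∖ Y. Then x ∈ B and x ∉ Y, D, from which x ∈ B.

(⊇) This inclusion fails. Take B = {1}, Y = {1}, D = ∅; then 1 ∈ B but 1 ∉ ((B ∖ D) ∖ (D ∪ Y)) ∖ Y.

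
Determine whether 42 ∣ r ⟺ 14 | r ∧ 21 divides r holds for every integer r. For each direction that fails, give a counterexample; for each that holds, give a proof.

(⟹) If 42 ∣ r, write r = 42q. Since 42 = 3·14, r = 14·(3q), so 14 ∣ r; and since 42 = 2·21, r = 21·(2q), so 21 ∣ r.

(⟸) Suppose 14 ∣ r and 21 ∣ r. Any common multiple of 14 and 21 is a multiple of their lcm; here lcm(14, 21) = 14·21/gcd(14, 21) = 294/7 = 42, so 42 ∣ r.

The biconditional holds.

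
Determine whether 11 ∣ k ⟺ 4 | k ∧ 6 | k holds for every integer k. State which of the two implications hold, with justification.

(⇒) fails and (⇐) fails.

(⟹) This fails: take k = 11. Certainly 11 ∣ 11, but 4 ∤ 11.

(⟸) This fails: take k = 12. Both 4 ∣ 12 and 6 ∣ 12, yet 12 is not a multiple of 11 (since 12 = 1·11 + 1), so 11 ∤ 12.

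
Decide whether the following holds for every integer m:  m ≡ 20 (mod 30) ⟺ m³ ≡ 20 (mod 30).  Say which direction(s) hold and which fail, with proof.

(⟹) Suppose m ≡ 20 (mod 30). Write m = 30j + 20. Then (30j + 20)³ = 27000j³ + 54000j² + 36000j + 8000 = 30(900j³ + 1800j² + 1200j + 266) + 20, so m³ ≡ 20 (mod 30).

(⟸) Conversely, suppose m³ ≡ 20 (mod 30). The only residue r in {0, …, 29} with r³ ≡ 20 (mod 30) is r = 20, so m ≡ 20 (mod 30).

Both directions hold; the statement is true.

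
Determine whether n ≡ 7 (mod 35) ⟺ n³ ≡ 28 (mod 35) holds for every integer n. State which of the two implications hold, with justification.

Converse. Suppose n³ ≡ 28 (mod 35). The only residue r in {0, …, 34} with r³ ≡ 28 (mod 35) is r = 7, so n ≡ 7 (mod 35).

Forward direction. Suppose n ≡ 7 (mod 35). Write n = 35j + 7. Then (35j + 7)³ = 42875j³ + 25725j² + 5145j + 343 = 35(1225j³ + 735j² + 147j + 9) + 28, so n³ ≡ 28 (mod 35).

The biconditional holds.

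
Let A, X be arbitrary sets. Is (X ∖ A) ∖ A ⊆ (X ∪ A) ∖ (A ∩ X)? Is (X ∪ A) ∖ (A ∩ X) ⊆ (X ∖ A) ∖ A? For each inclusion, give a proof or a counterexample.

(⟹) Let x ∈ (X ∖ A) ∖ A. Then x ∈ X and x ∉ A, from which x ∈ (X ∪ A) ∖ (A ∩ X).

(⟸) This inclusion fails. Take A = {1}, X = ∅; then 1 ∈ (X ∪ A) ∖ (A ∩ X) but 1 ∉ (X ∖ A) ∖ A.

The sets are not equal: only the forward inclusion holds.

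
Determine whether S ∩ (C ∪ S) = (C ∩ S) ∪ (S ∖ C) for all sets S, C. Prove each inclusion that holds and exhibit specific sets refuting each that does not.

Both inclusions hold; the sets are equal.

(⟸) Let x ∈ (C ∩ S) ∪ (S ∖ C). Then either x ∈ S and x ∉ C; or x ∈ S ∩ C. In each case x ∈ S ∩ (C ∪ S), so (C ∩ S) ∪ (S ∖ C) ⊆ S ∩ (C ∪ S).

(⟹) Let x ∈ S ∩ (C ∪ S). Then either x ∈ S and x ∉ C; or x ∈ S ∩ C. In each case x ∈ (C ∩ S) ∪ (S ∖ C), so S ∩ (C ∪ S) ⊆ (C ∩ S) ∪ (S ∖ C).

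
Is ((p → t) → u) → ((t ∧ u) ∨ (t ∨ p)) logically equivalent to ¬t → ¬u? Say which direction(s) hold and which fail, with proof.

Only the converse holds.

(⟹) This fails. Under u = T, p = T, t = F, the left side is true but the right side is false.

(⟸) Assume the antecedent. If u is true, the antecedent forces (u = T, p = F, t = T) or (u = T, p = T, t = T), and the consequent holds there. If u is false, the consequent reduces to true regardless of the other variables. Either way the consequent holds.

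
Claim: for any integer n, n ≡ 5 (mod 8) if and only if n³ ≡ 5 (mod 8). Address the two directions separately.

(⟹) Suppose n ≡ 5 (mod 8). Write n = 8j + 5. Then (8j + 5)³ = 512j³ + 960j² + 600j + 125 = 8(64j³ + 120j² + 75j + 15) + 5, so n³ ≡ 5 (mod 8).

(⟸) Conversely, suppose n³ ≡ 5 (mod 8). The only residue r in {0, …, 7} with r³ ≡ 5 (mod 8) is r = 5, so n ≡ 5 (mod 8).

Both implications hold.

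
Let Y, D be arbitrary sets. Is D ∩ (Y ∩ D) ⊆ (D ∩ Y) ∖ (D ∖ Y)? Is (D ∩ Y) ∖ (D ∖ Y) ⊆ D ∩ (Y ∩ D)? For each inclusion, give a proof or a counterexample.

(⊆) Let x ∈ D ∩ (Y ∩ D). Then x ∈ Y ∩ D, from which x ∈ (D ∩ Y) ∖ (D ∖ Y).

(⊇) Let x ∈ (D ∩ Y) ∖ (D ∖ Y). Then x ∈ Y ∩ D, from which x ∈ D ∩ (Y ∩ D).

The two sets are equal.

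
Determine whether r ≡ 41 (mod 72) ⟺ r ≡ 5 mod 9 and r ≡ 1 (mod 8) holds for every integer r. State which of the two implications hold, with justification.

Both implications hold.

(⟹) Suppose r ≡ 41 (mod 72); write r = 72j + 41. Since 9 ∣ 72, reducing mod 9 gives r ≡ 41 ≡ 5 (mod 9); since 8 ∣ 72, reducing mod 8 gives r ≡ 41 ≡ 1 (mod 8).

(⟸) Conversely, if r ≡ 5 (mod 9) and r ≡ 1 (mod 8), then by the Chinese remainder theorem r ≡ 41 (mod 72). This is exactly r ≡ 41 (mod 72).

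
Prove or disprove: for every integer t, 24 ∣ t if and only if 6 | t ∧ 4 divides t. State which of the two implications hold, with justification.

(⇒) holds; (⇐) fails.

Forward direction. If 24 ∣ t, write t = 24q. Since 24 = 4·6, t = 6·(4q), so 6 ∣ t; and since 24 = 6·4, t = 4·(6q), so 4 ∣ t.

Converse. This fails: take t = 12. Both 6 ∣ 12 and 4 ∣ 12, yet 12 is not a multiple of 24 (since 12 = 0·24 + 12), so 24 ∤ 12.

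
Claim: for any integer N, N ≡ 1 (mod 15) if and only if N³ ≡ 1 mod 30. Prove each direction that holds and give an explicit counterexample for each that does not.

The forward direction fails; the converse holds.

(⟹) This fails: take N = 16. Then 16 ≡ 1 (mod 15), but 16³ = 4096 ≡ 16 (mod 30), not 1.

(⟸) Conversely, the residues r modulo 30 with r³ ≡ 1 (mod 30) are exactly {1}, and each is ≡ 1 (mod 15).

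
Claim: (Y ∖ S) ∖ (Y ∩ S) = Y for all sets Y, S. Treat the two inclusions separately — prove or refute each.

Reverse inclusion. This inclusion fails. Take Y = {1}, S = {1}; then 1 ∈ Y but 1 ∉ (Y ∖ S) ∖ (Y ∩ S).

Forward inclusion. Let x ∈ (Y ∖ S) ∖ (Y ∩ S). Then x ∈ Y and x ∉ S, from which x ∈ Y.

(⊆) holds; (⊇) fails.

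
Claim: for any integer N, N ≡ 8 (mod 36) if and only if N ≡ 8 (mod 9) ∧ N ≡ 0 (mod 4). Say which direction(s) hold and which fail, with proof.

(←) If N ≡ 8 (mod 9) and N ≡ 0 (mod 4), then by the Chinese remainder theorem N ≡ 8 (mod 36). This is exactly N ≡ 8 (mod 36).

(→) Suppose N ≡ 8 (mod 36); write N = 36j + 8. Since 9 ∣ 36, reducing mod 9 gives N ≡ 8 (mod 9); since 4 ∣ 36, reducing mod 4 gives N ≡ 8 ≡ 0 (mod 4).

The biconditional holds.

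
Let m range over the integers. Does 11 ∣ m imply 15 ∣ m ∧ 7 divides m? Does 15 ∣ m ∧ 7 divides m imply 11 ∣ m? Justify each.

Both directions fail.

(⟹) This fails: take m = 11. Certainly 11 ∣ 11, but 15 ∤ 11.

(⟸) This fails: take m = 105. Both 15 ∣ 105 and 7 ∣ 105, yet 105 is not a multiple of 11 (since 105 = 9·11 + 6), so 11 ∤ 105.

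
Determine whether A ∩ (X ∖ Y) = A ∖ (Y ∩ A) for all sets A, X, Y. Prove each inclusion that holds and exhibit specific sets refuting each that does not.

Forward inclusion. Let x ∈ A ∩ (X ∖ Y). Then x ∈ A ∩ X and x ∉ Y, from which x ∈ A ∖ (Y ∩ A).

Reverse inclusion. This inclusion fails. Take A = {1}, X = ∅, Y = ∅; then 1 ∈ A ∖ (Y ∩ A) but 1 ∉ A ∩ (X ∖ Y).

(⊆) holds; (⊇) fails.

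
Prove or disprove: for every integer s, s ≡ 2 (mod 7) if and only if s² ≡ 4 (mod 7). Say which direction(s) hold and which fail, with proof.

Forward direction. Suppose s ≡ 2 (mod 7). Write s = 7j + 2. Then (7j + 2)² = 49j² + 28j + 4 = 7(7j² + 4j) + 4, so s² ≡ 4 (mod 7).

Converse. This fails: take s = 5. Then 5² = 25 ≡ 4 (mod 7), yet 5 ≡ 5 (mod 7), not 2.

Only the forward implication holds.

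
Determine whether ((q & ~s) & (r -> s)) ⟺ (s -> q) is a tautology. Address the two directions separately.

(⇒) holds; (⇐) fails.

[⇒] Assume the antecedent. If s is true, the antecedent cannot hold. If s is false, s -> q reduces to true regardless of the other variables. Either way s -> q holds.

[⇐] This fails. Under s = F, q = F, r = F, the left side is false but the right side is true.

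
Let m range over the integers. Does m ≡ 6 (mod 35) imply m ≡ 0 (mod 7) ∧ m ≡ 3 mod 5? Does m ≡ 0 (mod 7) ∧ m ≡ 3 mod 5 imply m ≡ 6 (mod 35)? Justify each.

Both directions fail.

(→) This fails: m = 6 gives 6 ≡ 6 (mod 35) but 6 ≡ 6 (mod 7), so the conjunction on the right does not hold.

(←) This fails: m = 28 satisfies both congruences on the right (28 ≡ 0 mod 7 and 28 ≡ 3 mod 5) yet 28 ≡ 28 (mod 35), not 6.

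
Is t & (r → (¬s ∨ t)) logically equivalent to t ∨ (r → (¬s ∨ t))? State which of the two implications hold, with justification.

[⇒] Assume the antecedent. If r is true, the antecedent forces (r = T, t = T, s = F) or (r = T, t = T, s = T), and t ∨ (r → (¬s ∨ t)) holds there. If r is false, t ∨ (r → (¬s ∨ t)) reduces to true regardless of the other variables. Either way t ∨ (r → (¬s ∨ t)) holds.

[⇐] This fails. Under r = F, t = F, s = F, the left side is false but the right side is true.

Only the forward direction holds.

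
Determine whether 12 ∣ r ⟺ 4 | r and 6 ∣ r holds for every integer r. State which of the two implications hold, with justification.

[⇒] If 12 ∣ r, write r = 12q. Since 12 = 3·4, r = 4·(3q), so 4 ∣ r; and since 12 = 2·6, r = 6·(2q), so 6 ∣ r.

[⇐] Suppose 4 ∣ r and 6 ∣ r. Any common multiple of 4 and 6 is a multiple of their lcm; here lcm(4, 6) = 4·6/gcd(4, 6) = 24/2 = 12, so 12 ∣ r.

Both directions hold; the statement is true.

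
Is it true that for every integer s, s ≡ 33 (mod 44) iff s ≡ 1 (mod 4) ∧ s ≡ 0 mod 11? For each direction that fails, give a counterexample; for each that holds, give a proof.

Forward direction. Suppose s ≡ 33 (mod 44); write s = 44j + 33. Since 4 ∣ 44, reducing mod 4 gives s ≡ 33 ≡ 1 (mod 4); since 11 ∣ 44, reducing mod 11 gives s ≡ 33 ≡ 0 (mod 11).

Converse. If s ≡ 1 (mod 4) and s ≡ 0 (mod 11), then by the Chinese remainder theorem s ≡ 33 (mod 44). This is exactly s ≡ 33 (mod 44).

Both directions hold; the statement is true.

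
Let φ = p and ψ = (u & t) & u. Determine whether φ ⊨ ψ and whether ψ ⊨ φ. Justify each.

(⟹) This fails. Under u = F, t = F, p = T, the left side is true but the right side is false.

(⟸) This fails. Under u = T, t = T, p = F, the left side is false but the right side is true.

Both directions fail.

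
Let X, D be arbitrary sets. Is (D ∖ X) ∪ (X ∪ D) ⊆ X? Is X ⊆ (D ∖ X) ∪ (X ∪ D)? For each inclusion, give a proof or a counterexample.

(⟹) This inclusion fails. Take X = ∅, D = {1}; then 1 ∈ (D ∖ X) ∪ (X ∪ D) but 1 ∉ X.

(⟸) Let x ∈ X. Then either x ∈ X and x ∉ D; or x ∈ X ∩ D. In each case x ∈ (D ∖ X) ∪ (X ∪ D), so X ⊆ (D ∖ X) ∪ (X ∪ D).

(⊆) fails; (⊇) holds.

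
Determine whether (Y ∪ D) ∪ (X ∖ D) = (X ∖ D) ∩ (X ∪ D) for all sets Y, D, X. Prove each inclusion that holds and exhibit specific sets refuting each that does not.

Forward inclusion. This inclusion fails. Take Y = {1}, D = ∅, X = ∅; then 1 ∈ (Y ∪ D) ∪ (X ∖ D) but 1 ∉ (X ∖ D) ∩ (X ∪ D).

Reverse inclusion. Let x ∈ (X ∖ D) ∩ (X ∪ D). Then either x ∈ X and x ∉ Y, D; or x ∈ Y ∩ X and x ∉ D. In each case x ∈ (Y ∪ D) ∪ (X ∖ D), so (X ∖ D) ∩ (X ∪ D) ⊆ (Y ∪ D) ∪ (X ∖ D).

The sets are not equal: only the reverse inclusion holds.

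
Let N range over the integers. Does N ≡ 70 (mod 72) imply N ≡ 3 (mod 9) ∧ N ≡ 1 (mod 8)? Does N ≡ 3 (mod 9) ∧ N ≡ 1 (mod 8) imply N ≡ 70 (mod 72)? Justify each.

Forward direction. This fails: N = 70 gives 70 ≡ 70 (mod 72) but 70 ≡ 7 (mod 9), so the conjunction on the right does not hold.

Converse. This fails: N = 57 satisfies both congruences on the right (57 ≡ 3 mod 9 and 57 ≡ 1 mod 8) yet 57 ≡ 57 (mod 72), not 70.

Neither direction holds.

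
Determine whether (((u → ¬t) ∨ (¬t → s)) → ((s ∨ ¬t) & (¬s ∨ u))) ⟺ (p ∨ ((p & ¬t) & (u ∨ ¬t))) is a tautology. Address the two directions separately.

(⇒) fails and (⇐) fails.

(⇒) This fails. Under s = F, t = F, u = F, p = F, the left side is true but the right side is false.

(⇐) This fails. Under s = T, t = F, u = F, p = T, the left side is false but the right side is true.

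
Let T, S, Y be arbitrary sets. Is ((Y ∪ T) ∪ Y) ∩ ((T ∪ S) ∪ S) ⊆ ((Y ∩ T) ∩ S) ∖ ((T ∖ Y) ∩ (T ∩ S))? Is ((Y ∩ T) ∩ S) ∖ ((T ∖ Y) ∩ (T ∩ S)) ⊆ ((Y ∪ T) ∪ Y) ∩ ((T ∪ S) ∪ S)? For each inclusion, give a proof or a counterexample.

Forward inclusion. This inclusion fails. Take T = {1}, S = ∅, Y = ∅; then 1 ∈ ((Y ∪ T) ∪ Y) ∩ ((T ∪ S) ∪ S) but 1 ∉ ((Y ∩ T) ∩ S) ∖ ((T ∖ Y) ∩ (T ∩ S)).

Reverse inclusion. Let x ∈ ((Y ∩ T) ∩ S) ∖ ((T ∖ Y) ∩ (T ∩ S)). Then x ∈ T ∩ S ∩ Y, from which x ∈ ((Y ∪ T) ∪ Y) ∩ ((T ∪ S) ∪ S).

(⊆) fails; (⊇) holds.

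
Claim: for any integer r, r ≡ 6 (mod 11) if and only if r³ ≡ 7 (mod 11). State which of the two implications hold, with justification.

The biconditional holds.

(⇐) Suppose r³ ≡ 7 (mod 11). The only residue r in {0, …, 10} with r³ ≡ 7 (mod 11) is r = 6, so r ≡ 6 (mod 11).

(⇒) Suppose r ≡ 6 (mod 11). Write r = 11j + 6. Then (11j + 6)³ = 1331j³ + 2178j² + 1188j + 216 = 11(121j³ + 198j² + 108j + 19) + 7, so r³ ≡ 7 (mod 11).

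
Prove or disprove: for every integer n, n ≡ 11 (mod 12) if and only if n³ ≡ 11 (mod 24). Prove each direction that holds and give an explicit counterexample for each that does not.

(⟸) The residues r modulo 24 with r³ ≡ 11 (mod 24) are exactly {11}, and each is ≡ 11 (mod 12).

(⟹) This fails: take n = 23. Then 23 ≡ 11 (mod 12), but 23³ = 12167 ≡ 23 (mod 24), not 11.

Only the reverse direction holds.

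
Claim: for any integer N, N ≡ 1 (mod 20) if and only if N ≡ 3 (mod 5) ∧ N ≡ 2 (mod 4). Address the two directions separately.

Neither implication holds.

[⇒] This fails: N = 1 gives 1 ≡ 1 (mod 20) but 1 ≡ 1 (mod 5), so the conjunction on the right does not hold.

[⇐] This fails: N = 18 satisfies both congruences on the right (18 ≡ 3 mod 5 and 18 ≡ 2 mod 4) yet 18 ≡ 18 (mod 20), not 1.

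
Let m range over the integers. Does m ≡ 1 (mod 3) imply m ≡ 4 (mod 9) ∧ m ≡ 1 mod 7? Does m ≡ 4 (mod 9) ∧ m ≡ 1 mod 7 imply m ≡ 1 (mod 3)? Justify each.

Only the reverse direction holds.

(⇒) This fails: m = 1 gives 1 ≡ 1 (mod 3) but 1 ≡ 1 (mod 9), so the conjunction on the right does not hold.

(⇐) Conversely, if m ≡ 4 (mod 9) and m ≡ 1 (mod 7), then by the Chinese remainder theorem m ≡ 22 (mod 63). Since 22 ≡ 1 (mod 3) and 3 ∣ 63, we get m ≡ 1 (mod 3).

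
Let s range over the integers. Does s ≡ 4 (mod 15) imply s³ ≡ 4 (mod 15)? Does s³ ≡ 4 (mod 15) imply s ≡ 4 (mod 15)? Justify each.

Equivalent; both directions hold.

(⟹) Suppose s ≡ 4 (mod 15). Write s = 15j + 4. Then (15j + 4)³ = 3375j³ + 2700j² + 720j + 64 = 15(225j³ + 180j² + 48j + 4) + 4, so s³ ≡ 4 (mod 15).

(⟸) Conversely, suppose s³ ≡ 4 (mod 15). The only residue r in {0, …, 14} with r³ ≡ 4 (mod 15) is r = 4, so s ≡ 4 (mod 15).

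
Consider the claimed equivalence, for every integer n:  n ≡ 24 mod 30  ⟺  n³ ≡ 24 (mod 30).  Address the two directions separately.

The biconditional holds.

Forward direction. Suppose n ≡ 24 mod 30. Write n = 30j + 24. Then (30j + 24)³ = 27000j³ + 64800j² + 51840j + 13824 = 30(900j³ + 2160j² + 1728j + 460) + 24, so n³ ≡ 24 (mod 30).

Converse. Suppose n³ ≡ 24 (mod 30). The only residue r in {0, …, 29} with r³ ≡ 24 (mod 30) is r = 24, so n ≡ 24 (mod 30).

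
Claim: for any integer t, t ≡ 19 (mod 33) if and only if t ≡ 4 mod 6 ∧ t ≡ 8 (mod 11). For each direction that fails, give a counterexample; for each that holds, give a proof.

[⇒] This fails: t = 19 gives 19 ≡ 19 (mod 33) but 19 ≡ 1 (mod 6), so the conjunction on the right does not hold.

[⇐] Conversely, if t ≡ 4 (mod 6) and t ≡ 8 (mod 11), then by the Chinese remainder theorem t ≡ 52 (mod 66). Since 52 ≡ 19 (mod 33) and 33 ∣ 66, we get t ≡ 19 (mod 33).

The forward direction fails; the converse holds.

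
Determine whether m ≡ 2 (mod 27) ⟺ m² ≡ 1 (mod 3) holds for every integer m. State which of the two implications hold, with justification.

[⇒] Suppose m ≡ 2 (mod 27). Then m² ≡ 2² = 4 (mod 27), and since 3 ∣ 27, also m² ≡ 1 (mod 3).

[⇐] This fails: take m = 1. Then 1² = 1 ≡ 1 (mod 3), yet 1 ≡ 1 (mod 27), not 2.

(⇒) holds; (⇐) fails.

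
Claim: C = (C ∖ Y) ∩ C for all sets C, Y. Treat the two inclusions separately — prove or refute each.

Forward inclusion. This inclusion fails. Take C = {1}, Y = {1}; then 1 ∈ C but 1 ∉ (C ∖ Y) ∩ C.

Reverse inclusion. Let x ∈ (C ∖ Y) ∩ C. Then x ∈ C and x ∉ Y, from which x ∈ C.

Only the reverse inclusion holds.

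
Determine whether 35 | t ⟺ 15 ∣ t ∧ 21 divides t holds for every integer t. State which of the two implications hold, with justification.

(←) Suppose 15 ∣ t and 21 ∣ t. Any common multiple of 15 and 21 is a multiple of their lcm; here lcm(15, 21) = 15·21/gcd(15, 21) = 315/3 = 105, so 105 ∣ t. Since 35 ∣ 105, it follows that 35 ∣ t.

(→) This fails: take t = 35. Certainly 35 ∣ 35, but 15 ∤ 35.

The forward direction fails; the converse holds.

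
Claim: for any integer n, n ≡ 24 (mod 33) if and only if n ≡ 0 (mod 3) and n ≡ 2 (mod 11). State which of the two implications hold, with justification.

(⇒) Suppose n ≡ 24 (mod 33); write n = 33j + 24. Since 3 ∣ 33, reducing mod 3 gives n ≡ 24 ≡ 0 (mod 3); since 11 ∣ 33, reducing mod 11 gives n ≡ 24 ≡ 2 (mod 11).

(⇐) Conversely, if n ≡ 0 (mod 3) and n ≡ 2 (mod 11), then by the Chinese remainder theorem n ≡ 24 (mod 33). This is exactly n ≡ 24 (mod 33).

Both directions hold.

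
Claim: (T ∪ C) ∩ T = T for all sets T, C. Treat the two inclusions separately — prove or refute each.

The two sets are equal.

Reverse inclusion. Let x ∈ T. Then either x ∈ T and x ∉ C; or x ∈ T ∩ C. In each case x ∈ (T ∪ C) ∩ T, so T ⊆ (T ∪ C) ∩ T.

Forward inclusion. Let x ∈ (T ∪ C) ∩ T. Then either x ∈ T and x ∉ C; or x ∈ T ∩ C. In each case x ∈ T, so (T ∪ C) ∩ T ⊆ T.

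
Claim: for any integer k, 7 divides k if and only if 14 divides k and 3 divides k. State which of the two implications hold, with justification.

(⇒) This fails: take k = 7. Certainly 7 ∣ 7, but 14 ∤ 7.

(⇐) Suppose 14 ∣ k and 3 ∣ k. Any common multiple of 14 and 3 is a multiple of their lcm; here gcd(14, 3) = 1, so lcm(14, 3) = 14·3 = 42, so 42 ∣ k. Since 7 ∣ 42, it follows that 7 ∣ k.

Not equivalent: only (⇐) holds.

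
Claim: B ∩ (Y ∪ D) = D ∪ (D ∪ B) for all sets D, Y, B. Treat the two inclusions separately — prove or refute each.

Only the forward inclusion holds.

(⟹) Let x ∈ B ∩ (Y ∪ D). Then either x ∈ D ∩ B and x ∉ Y; or x ∈ Y ∩ B and x ∉ D; or x ∈ D ∩ Y ∩ B. In each case x ∈ D ∪ (D ∪ B), so B ∩ (Y ∪ D) ⊆ D ∪ (D ∪ B).

(⟸) This inclusion fails. Take D = {1}, Y = ∅, B = ∅; then 1 ∈ D ∪ (D ∪ B) but 1 ∉ B ∩ (Y ∪ D).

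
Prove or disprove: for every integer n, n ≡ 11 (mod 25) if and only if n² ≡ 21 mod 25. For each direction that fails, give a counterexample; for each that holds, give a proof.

[⇒] Suppose n ≡ 11 (mod 25). Write n = 25j + 11. Then (25j + 11)² = 625j² + 550j + 121 = 25(25j² + 22j + 4) + 21, so n² ≡ 21 (mod 25).

[⇐] This fails: take n = 14. Then 14² = 196 ≡ 21 (mod 25), yet 14 ≡ 14 (mod 25), not 11.

Not equivalent: only (⇒) holds.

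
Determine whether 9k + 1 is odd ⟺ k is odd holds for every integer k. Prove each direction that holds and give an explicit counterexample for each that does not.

(⇒) fails and (⇐) fails.

[⇒] This fails: k = 6 gives 9k + 1 = 55, which is odd, but 6 is even, not odd.

[⇐] This also fails: k = 5 is odd, but 9k + 1 = 46 is even, not odd.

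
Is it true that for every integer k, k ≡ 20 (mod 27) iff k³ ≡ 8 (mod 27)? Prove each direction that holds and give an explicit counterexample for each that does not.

[⇒] Suppose k ≡ 20 (mod 27). Write k = 27j + 20. Then (27j + 20)³ = 19683j³ + 43740j² + 32400j + 8000 = 27(729j³ + 1620j² + 1200j + 296) + 8, so k³ ≡ 8 (mod 27).

[⇐] This fails: take k = 2. Then 2³ = 8 ≡ 8 (mod 27), yet 2 ≡ 2 (mod 27), not 20.

(⇒) holds; (⇐) fails.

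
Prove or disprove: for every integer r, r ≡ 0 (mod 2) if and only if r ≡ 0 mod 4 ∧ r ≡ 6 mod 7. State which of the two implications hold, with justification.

The forward direction fails; the converse holds.

Forward direction. This fails: r = 0 gives 0 ≡ 0 (mod 2) but 0 ≡ 0 (mod 7), so the conjunction on the right does not hold.

Converse. If r ≡ 0 (mod 4) and r ≡ 6 (mod 7), then by the Chinese remainder theorem r ≡ 20 (mod 28). Since 20 ≡ 0 (mod 2) and 2 ∣ 28, we get r ≡ 0 (mod 2).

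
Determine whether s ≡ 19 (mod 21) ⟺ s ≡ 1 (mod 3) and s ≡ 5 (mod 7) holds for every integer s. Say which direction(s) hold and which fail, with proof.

[⇒] Suppose s ≡ 19 (mod 21); write s = 21j + 19. Since 3 ∣ 21, reducing mod 3 gives s ≡ 19 ≡ 1 (mod 3); since 7 ∣ 21, reducing mod 7 gives s ≡ 19 ≡ 5 (mod 7).

[⇐] Conversely, if s ≡ 1 (mod 3) and s ≡ 5 (mod 7), then by the Chinese remainder theorem s ≡ 19 (mod 21). This is exactly s ≡ 19 (mod 21).

Both directions hold; the statement is true.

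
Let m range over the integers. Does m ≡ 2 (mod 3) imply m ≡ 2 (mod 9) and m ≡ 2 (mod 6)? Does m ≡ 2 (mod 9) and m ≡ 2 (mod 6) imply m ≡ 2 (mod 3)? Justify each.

(⇒) This fails: m = 5 gives 5 ≡ 2 (mod 3) but 5 ≡ 5 (mod 9), so the conjunction on the right does not hold.

(⇐) Conversely, if m ≡ 2 (mod 9) and m ≡ 2 (mod 6), then by the Chinese remainder theorem m ≡ 2 (mod 18). Since 2 ≡ 2 (mod 3) and 3 ∣ 18, we get m ≡ 2 (mod 3).

(⇒) fails; (⇐) holds.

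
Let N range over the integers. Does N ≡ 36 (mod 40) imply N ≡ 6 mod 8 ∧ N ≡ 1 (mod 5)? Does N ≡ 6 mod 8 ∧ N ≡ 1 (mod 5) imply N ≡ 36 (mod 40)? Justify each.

Neither direction holds.

(→) This fails: N = 36 gives 36 ≡ 36 (mod 40) but 36 ≡ 4 (mod 8), so the conjunction on the right does not hold.

(←) This fails: N = 6 satisfies both congruences on the right (6 ≡ 6 mod 8 and 6 ≡ 1 mod 5) yet 6 ≡ 6 (mod 40), not 36.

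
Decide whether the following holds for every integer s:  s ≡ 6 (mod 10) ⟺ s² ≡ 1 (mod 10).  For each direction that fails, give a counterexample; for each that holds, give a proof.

(⇒) This fails: take s = 6. Then 6 ≡ 6 (mod 10), but 6² = 36 ≡ 6 (mod 10), not 1.

(⇐) This fails: take s = 1. Then 1² = 1 ≡ 1 (mod 10), yet 1 ≡ 1 (mod 10), not 6.

(⇒) fails and (⇐) fails.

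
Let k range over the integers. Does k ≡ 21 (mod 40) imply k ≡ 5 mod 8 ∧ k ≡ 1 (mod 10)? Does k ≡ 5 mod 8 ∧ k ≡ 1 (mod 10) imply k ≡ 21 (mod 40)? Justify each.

Both directions hold.

(←) If k ≡ 5 (mod 8) and k ≡ 1 (mod 10), then by the Chinese remainder theorem k ≡ 21 (mod 40). This is exactly k ≡ 21 (mod 40).

(→) Suppose k ≡ 21 (mod 40); write k = 40j + 21. Since 8 ∣ 40, reducing mod 8 gives k ≡ 21 ≡ 5 (mod 8); since 10 ∣ 40, reducing mod 10 gives k ≡ 21 ≡ 1 (mod 10).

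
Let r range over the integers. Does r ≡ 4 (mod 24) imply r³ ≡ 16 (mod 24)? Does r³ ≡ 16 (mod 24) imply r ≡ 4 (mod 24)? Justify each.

(→) Suppose r ≡ 4 (mod 24). Write r = 24j + 4. Then (24j + 4)³ = 13824j³ + 6912j² + 1152j + 64 = 24(576j³ + 288j² + 48j + 2) + 16, so r³ ≡ 16 (mod 24).

(←) This fails: take r = 10. Then 10³ = 1000 ≡ 16 (mod 24), yet 10 ≡ 10 (mod 24), not 4.

Not equivalent: only (⇒) holds.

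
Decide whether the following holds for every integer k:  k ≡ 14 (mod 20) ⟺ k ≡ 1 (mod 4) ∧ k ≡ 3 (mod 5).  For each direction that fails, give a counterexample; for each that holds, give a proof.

[⇒] This fails: k = 14 gives 14 ≡ 14 (mod 20) but 14 ≡ 2 (mod 4), so the conjunction on the right does not hold.

[⇐] This fails: k = 13 satisfies both congruences on the right (13 ≡ 1 mod 4 and 13 ≡ 3 mod 5) yet 13 ≡ 13 (mod 20), not 14.

Both directions fail.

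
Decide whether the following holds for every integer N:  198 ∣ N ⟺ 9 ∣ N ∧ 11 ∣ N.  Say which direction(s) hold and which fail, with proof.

(←) This fails: take N = 99. Both 9 ∣ 99 and 11 ∣ 99, yet 99 is not a multiple of 198 (since 99 = 0·198 + 99), so 198 ∤ 99.

(→) If 198 ∣ N, write N = 198q. Since 198 = 22·9, N = 9·(22q), so 9 ∣ N; and since 198 = 18·11, N = 11·(18q), so 11 ∣ N.

Not equivalent: only (⇒) holds.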